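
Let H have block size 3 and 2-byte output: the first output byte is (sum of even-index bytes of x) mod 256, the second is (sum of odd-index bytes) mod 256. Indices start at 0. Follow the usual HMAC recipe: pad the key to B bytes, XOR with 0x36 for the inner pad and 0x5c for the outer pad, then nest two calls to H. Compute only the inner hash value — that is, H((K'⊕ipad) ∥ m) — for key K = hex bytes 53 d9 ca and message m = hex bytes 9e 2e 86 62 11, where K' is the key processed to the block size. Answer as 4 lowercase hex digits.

f124

Key hex bytes 53 d9 ca is exactly B = 3 bytes: K' = 53 d9 ca.
K' ⊕ ipad = 65 ef fc.
Inner input = 65 ef fc ∥ 9e 2e 86 62 11.
Inner hash: even-index sum = 497 mod 256 = 241; odd-index sum = 548 mod 256 = 36 → f1 24.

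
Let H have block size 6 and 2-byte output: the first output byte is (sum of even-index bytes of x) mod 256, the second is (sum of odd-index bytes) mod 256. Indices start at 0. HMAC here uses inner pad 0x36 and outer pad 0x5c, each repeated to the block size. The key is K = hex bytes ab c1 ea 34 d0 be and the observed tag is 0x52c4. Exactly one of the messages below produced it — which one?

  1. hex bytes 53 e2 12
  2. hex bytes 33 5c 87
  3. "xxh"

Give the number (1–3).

Key hex bytes ab c1 ea 34 d0 be is exactly B = 6 bytes: K' = ab c1 ea 34 d0 be.
K' ⊕ ipad = 9d f7 dc 02 e6 88; K' ⊕ opad = f7 9d b6 68 8c e2.
m1: inner = H(9d f7 dc 02 e6 88 53 e2 12) = c4 63; tag = H(f7 9d b6 68 8c e2 c4 63) = fd4a
m2: inner = H(9d f7 dc 02 e6 88 33 5c 87) = 19 dd; tag = H(f7 9d b6 68 8c e2 19 dd) = 52c4 ← matches
m3: inner = H(9d f7 dc 02 e6 88 78 78 68) = 3f f9; tag = H(f7 9d b6 68 8c e2 3f f9) = 78e0

2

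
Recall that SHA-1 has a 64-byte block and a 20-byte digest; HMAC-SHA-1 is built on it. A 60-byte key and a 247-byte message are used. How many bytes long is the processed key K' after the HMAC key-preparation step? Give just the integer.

64

Key is 60 ≤ 64 bytes, zero-padded: |K'| = 64.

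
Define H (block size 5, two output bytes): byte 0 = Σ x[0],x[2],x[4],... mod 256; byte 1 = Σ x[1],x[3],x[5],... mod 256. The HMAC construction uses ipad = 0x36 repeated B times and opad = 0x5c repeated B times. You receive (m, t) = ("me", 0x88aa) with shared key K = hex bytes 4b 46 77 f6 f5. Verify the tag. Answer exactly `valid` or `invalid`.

valid

Key hex bytes 4b 46 77 f6 f5 is exactly B = 5 bytes: K' = 4b 46 77 f6 f5.
K' ⊕ ipad = 7d 70 41 c0 c3; K' ⊕ opad = 17 1a 2b aa a9.
Inner hash: even-index sum = 486 mod 256 = 230; odd-index sum = 413 mod 256 = 157 → e6 9d.
Outer hash (recomputed tag): even-index sum = 392 mod 256 = 136; odd-index sum = 426 mod 256 = 170 → 88 aa.
Recomputed tag = 88aa; claimed = 88aa → match.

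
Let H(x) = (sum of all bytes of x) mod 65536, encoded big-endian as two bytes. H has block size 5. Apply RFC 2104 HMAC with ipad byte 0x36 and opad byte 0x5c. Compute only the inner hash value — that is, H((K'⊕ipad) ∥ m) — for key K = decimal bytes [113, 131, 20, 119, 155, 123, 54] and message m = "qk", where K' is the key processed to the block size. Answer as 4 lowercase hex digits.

02af

Key decimal bytes [113, 131, 20, 119, 155, 123, 54] = 71 83 14 77 9b 7b 36 is 7 bytes > B = 5, so hash it first: H(key) = 02 cb, then zero-pad to 5 bytes: K' = 02 cb 00 00 00.
K' ⊕ ipad = 34 fd 36 36 36.
Inner input = 34 fd 36 36 36 ∥ 71 6b.
Inner hash: sum = 52+253+54+54+54+113+107 = 687 → 02 af.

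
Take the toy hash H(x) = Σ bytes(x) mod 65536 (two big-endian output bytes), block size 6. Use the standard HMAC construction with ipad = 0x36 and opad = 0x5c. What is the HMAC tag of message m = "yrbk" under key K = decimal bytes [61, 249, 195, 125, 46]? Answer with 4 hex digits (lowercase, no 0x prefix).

Key decimal bytes [61, 249, 195, 125, 46] = 3d f9 c3 7d 2e is 5 bytes ≤ B = 6; zero-pad to 6 bytes: K' = 3d f9 c3 7d 2e 00.
K' ⊕ ipad = 0b cf f5 4b 18 36.  K' ⊕ opad = 61 a5 9f 21 72 5c.
Inner input = (K'⊕ipad) ∥ m = 0b cf f5 4b 18 36 ∥ 79 72 62 6b.
Inner hash: sum = 11+207+245+75+24+54+121+114+98+107 = 1056 → 04 20.
Outer input = (K'⊕opad) ∥ inner = 61 a5 9f 21 72 5c ∥ 04 20.
Outer hash (tag): sum = 97+165+159+33+114+92+4+32 = 696 → 02 b8.

02b8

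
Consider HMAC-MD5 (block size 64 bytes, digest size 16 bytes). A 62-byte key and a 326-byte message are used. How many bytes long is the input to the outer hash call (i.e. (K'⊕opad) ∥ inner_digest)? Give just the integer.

Key is 62 ≤ 64 bytes, zero-padded: |K'| = 64.
Outer input = (K'⊕opad) ∥ H(inner) → 64 + 16 = 80 bytes.

80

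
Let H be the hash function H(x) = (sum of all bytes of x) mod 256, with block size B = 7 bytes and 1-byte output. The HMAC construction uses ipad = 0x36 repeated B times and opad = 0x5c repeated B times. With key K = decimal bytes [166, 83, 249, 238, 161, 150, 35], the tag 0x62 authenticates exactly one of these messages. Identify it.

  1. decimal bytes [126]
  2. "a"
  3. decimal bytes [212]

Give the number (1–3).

Key decimal bytes [166, 83, 249, 238, 161, 150, 35] = a6 53 f9 ee a1 96 23 is exactly B = 7 bytes: K' = a6 53 f9 ee a1 96 23.
K' ⊕ ipad = 90 65 cf d8 97 a0 15; K' ⊕ opad = fa 0f a5 b2 fd ca 7f.
m1: inner = H(90 65 cf d8 97 a0 15 7e) = 66; tag = H(fa 0f a5 b2 fd ca 7f 66) = 0c
m2: inner = H(90 65 cf d8 97 a0 15 61) = 49; tag = H(fa 0f a5 b2 fd ca 7f 49) = ef
m3: inner = H(90 65 cf d8 97 a0 15 d4) = bc; tag = H(fa 0f a5 b2 fd ca 7f bc) = 62 ← matches

3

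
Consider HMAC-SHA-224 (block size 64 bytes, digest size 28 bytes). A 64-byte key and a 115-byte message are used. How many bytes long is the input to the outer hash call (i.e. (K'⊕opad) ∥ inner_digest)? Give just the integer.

92

Key is 64 ≤ 64 bytes, zero-padded: |K'| = 64.
Outer input = (K'⊕opad) ∥ H(inner) → 64 + 28 = 92 bytes.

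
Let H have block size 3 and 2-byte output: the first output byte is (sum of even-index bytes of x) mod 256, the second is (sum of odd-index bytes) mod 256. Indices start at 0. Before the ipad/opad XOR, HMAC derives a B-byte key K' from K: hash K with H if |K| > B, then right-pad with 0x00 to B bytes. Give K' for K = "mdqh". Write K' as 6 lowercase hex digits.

decc00

|K| = 4 > B = 3, so first hash the key.
H(K): even-index sum = 222 mod 256 = 222; odd-index sum = 204 mod 256 = 204 → de cc.
Zero-pad H(K) = de cc to 3 bytes: K' = de cc 00.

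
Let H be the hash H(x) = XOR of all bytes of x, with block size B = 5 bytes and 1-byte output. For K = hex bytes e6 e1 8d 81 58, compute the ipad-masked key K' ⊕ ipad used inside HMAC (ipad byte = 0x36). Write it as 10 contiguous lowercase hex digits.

Key hex bytes e6 e1 8d 81 58 is exactly B = 5 bytes: K' = e6 e1 8d 81 58.
XOR each byte with 0x36: e6⊕36=d0, e1⊕36=d7, 8d⊕36=bb, 81⊕36=b7, 58⊕36=6e.

d0d7bbb76e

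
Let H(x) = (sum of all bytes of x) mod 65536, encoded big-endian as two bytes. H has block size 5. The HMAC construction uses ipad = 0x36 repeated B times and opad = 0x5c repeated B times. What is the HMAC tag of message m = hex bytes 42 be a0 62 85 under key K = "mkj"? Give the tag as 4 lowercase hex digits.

0161

Key "mkj" = 6d 6b 6a is 3 bytes ≤ B = 5; zero-pad to 5 bytes: K' = 6d 6b 6a 00 00.
K' ⊕ ipad = 5b 5d 5c 36 36.  K' ⊕ opad = 31 37 36 5c 5c.
Inner input = (K'⊕ipad) ∥ m = 5b 5d 5c 36 36 ∥ 42 be a0 62 85.
Inner hash: sum = 91+93+92+54+54+66+190+160+98+133 = 1031 → 04 07.
Outer input = (K'⊕opad) ∥ inner = 31 37 36 5c 5c ∥ 04 07.
Outer hash (tag): sum = 49+55+54+92+92+4+7 = 353 → 01 61.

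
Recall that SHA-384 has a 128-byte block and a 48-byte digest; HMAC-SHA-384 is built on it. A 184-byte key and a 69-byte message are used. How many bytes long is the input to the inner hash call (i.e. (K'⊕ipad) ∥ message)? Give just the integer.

197

Key is 184 > 128 bytes, so it is hashed to 48 bytes then zero-padded to 128: |K'| = 128.
Inner input = (K'⊕ipad) ∥ m → 128 + 69 = 197 bytes.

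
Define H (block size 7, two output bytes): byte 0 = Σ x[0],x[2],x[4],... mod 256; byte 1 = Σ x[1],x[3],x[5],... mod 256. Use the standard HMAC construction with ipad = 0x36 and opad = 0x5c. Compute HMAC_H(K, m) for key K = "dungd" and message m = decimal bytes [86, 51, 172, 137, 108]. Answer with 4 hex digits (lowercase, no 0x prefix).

36ae

Key "dungd" = 64 75 6e 67 64 is 5 bytes ≤ B = 7; zero-pad to 7 bytes: K' = 64 75 6e 67 64 00 00.
K' ⊕ ipad = 52 43 58 51 52 36 36.  K' ⊕ opad = 38 29 32 3b 38 5c 5c.
Inner input = (K'⊕ipad) ∥ m = 52 43 58 51 52 36 36 ∥ 56 33 ac 89 6c.
Inner hash: even-index sum = 494 mod 256 = 238; odd-index sum = 568 mod 256 = 56 → ee 38.
Outer input = (K'⊕opad) ∥ inner = 38 29 32 3b 38 5c 5c ∥ ee 38.
Outer hash (tag): even-index sum = 310 mod 256 = 54; odd-index sum = 430 mod 256 = 174 → 36 ae.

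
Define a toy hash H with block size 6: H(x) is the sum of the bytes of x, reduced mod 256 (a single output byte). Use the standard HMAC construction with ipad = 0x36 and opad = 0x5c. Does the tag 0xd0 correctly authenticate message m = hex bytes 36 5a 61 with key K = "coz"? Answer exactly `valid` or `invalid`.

Key "coz" = 63 6f 7a is 3 bytes ≤ B = 6; zero-pad to 6 bytes: K' = 63 6f 7a 00 00 00.
K' ⊕ ipad = 55 59 4c 36 36 36; K' ⊕ opad = 3f 33 26 5c 5c 5c.
Inner hash: sum = 85+89+76+54+54+54+54+90+97 = 653; mod 256 = 141 → 8d.
Outer hash (recomputed tag): sum = 63+51+38+92+92+92+141 = 569; mod 256 = 57 → 39.
Recomputed tag = 39; claimed = d0 → mismatch.

invalid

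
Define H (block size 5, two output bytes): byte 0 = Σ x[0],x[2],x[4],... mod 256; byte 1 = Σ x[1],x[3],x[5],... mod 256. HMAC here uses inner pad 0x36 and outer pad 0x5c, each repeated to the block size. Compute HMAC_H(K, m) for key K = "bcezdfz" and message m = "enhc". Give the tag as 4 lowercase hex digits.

294b

Key "bcezdfz" = 62 63 65 7a 64 66 7a is 7 bytes > B = 5, so hash it first: H(key) = a5 43, then zero-pad to 5 bytes: K' = a5 43 00 00 00.
K' ⊕ ipad = 93 75 36 36 36.  K' ⊕ opad = f9 1f 5c 5c 5c.
Inner input = (K'⊕ipad) ∥ m = 93 75 36 36 36 ∥ 65 6e 68 63.
Inner hash: even-index sum = 464 mod 256 = 208; odd-index sum = 376 mod 256 = 120 → d0 78.
Outer input = (K'⊕opad) ∥ inner = f9 1f 5c 5c 5c ∥ d0 78.
Outer hash (tag): even-index sum = 553 mod 256 = 41; odd-index sum = 331 mod 256 = 75 → 29 4b.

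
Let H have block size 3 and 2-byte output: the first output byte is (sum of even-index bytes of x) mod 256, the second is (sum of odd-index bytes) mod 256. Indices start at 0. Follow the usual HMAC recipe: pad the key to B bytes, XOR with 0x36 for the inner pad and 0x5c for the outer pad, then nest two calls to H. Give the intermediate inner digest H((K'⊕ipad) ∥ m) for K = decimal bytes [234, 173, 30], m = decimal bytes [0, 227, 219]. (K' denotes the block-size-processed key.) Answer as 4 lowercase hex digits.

e776

Key decimal bytes [234, 173, 30] = ea ad 1e is exactly B = 3 bytes: K' = ea ad 1e.
K' ⊕ ipad = dc 9b 28.
Inner input = dc 9b 28 ∥ 00 e3 db.
Inner hash: even-index sum = 487 mod 256 = 231; odd-index sum = 374 mod 256 = 118 → e7 76.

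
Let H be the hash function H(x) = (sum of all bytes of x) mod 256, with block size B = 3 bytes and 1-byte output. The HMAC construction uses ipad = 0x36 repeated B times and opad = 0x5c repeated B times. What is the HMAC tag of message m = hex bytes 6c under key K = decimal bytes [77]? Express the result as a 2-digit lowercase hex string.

Key decimal bytes [77] = 4d is 1 byte ≤ B = 3; zero-pad to 3 bytes: K' = 4d 00 00.
K' ⊕ ipad = 7b 36 36.  K' ⊕ opad = 11 5c 5c.
Inner input = (K'⊕ipad) ∥ m = 7b 36 36 ∥ 6c.
Inner hash: sum = 123+54+54+108 = 339; mod 256 = 83 → 53.
Outer input = (K'⊕opad) ∥ inner = 11 5c 5c ∥ 53.
Outer hash (tag): sum = 17+92+92+83 = 284; mod 256 = 28 → 1c.

1c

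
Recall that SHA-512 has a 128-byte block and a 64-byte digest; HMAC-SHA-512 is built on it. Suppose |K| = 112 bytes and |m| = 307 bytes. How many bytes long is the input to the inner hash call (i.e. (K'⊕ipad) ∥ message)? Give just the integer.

435

Key is 112 ≤ 128 bytes, zero-padded: |K'| = 128.
Inner input = (K'⊕ipad) ∥ m → 128 + 307 = 435 bytes.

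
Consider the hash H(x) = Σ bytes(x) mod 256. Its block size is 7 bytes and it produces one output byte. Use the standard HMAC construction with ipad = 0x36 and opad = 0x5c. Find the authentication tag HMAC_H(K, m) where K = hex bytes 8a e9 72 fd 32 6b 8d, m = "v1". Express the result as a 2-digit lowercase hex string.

3d

Key hex bytes 8a e9 72 fd 32 6b 8d is exactly B = 7 bytes: K' = 8a e9 72 fd 32 6b 8d.
K' ⊕ ipad = bc df 44 cb 04 5d bb.  K' ⊕ opad = d6 b5 2e a1 6e 37 d1.
Inner input = (K'⊕ipad) ∥ m = bc df 44 cb 04 5d bb ∥ 76 31.
Inner hash: sum = 188+223+68+203+4+93+187+118+49 = 1133; mod 256 = 109 → 6d.
Outer input = (K'⊕opad) ∥ inner = d6 b5 2e a1 6e 37 d1 ∥ 6d.
Outer hash (tag): sum = 214+181+46+161+110+55+209+109 = 1085; mod 256 = 61 → 3d.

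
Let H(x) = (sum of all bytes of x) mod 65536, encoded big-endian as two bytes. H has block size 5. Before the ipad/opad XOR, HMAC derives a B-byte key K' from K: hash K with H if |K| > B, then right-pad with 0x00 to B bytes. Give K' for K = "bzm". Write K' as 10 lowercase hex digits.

627a6d0000

Key "bzm" = 62 7a 6d is 3 bytes ≤ B = 5; zero-pad to 5 bytes: K' = 62 7a 6d 00 00.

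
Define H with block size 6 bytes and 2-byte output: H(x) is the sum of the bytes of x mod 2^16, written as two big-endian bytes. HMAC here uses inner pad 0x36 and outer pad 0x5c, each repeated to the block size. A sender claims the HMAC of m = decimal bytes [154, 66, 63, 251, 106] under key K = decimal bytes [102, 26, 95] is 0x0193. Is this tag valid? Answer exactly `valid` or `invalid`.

invalid

Key decimal bytes [102, 26, 95] = 66 1a 5f is 3 bytes ≤ B = 6; zero-pad to 6 bytes: K' = 66 1a 5f 00 00 00.
K' ⊕ ipad = 50 2c 69 36 36 36; K' ⊕ opad = 3a 46 03 5c 5c 5c.
Inner hash: sum = 80+44+105+54+54+54+154+66+63+251+106 = 1031 → 04 07.
Outer hash (recomputed tag): sum = 58+70+3+92+92+92+4+7 = 418 → 01 a2.
Recomputed tag = 01a2; claimed = 0193 → mismatch.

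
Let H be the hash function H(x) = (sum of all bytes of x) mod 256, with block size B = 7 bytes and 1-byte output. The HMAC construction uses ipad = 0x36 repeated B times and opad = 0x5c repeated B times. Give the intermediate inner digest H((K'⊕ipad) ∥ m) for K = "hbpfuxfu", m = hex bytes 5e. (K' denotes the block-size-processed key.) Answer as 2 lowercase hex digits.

Key "hbpfuxfu" = 68 62 70 66 75 78 66 75 is 8 bytes > B = 7, so hash it first: H(key) = 68, then zero-pad to 7 bytes: K' = 68 00 00 00 00 00 00.
K' ⊕ ipad = 5e 36 36 36 36 36 36.
Inner input = 5e 36 36 36 36 36 36 ∥ 5e.
Inner hash: sum = 94+54+54+54+54+54+54+94 = 512; mod 256 = 0 → 00.

00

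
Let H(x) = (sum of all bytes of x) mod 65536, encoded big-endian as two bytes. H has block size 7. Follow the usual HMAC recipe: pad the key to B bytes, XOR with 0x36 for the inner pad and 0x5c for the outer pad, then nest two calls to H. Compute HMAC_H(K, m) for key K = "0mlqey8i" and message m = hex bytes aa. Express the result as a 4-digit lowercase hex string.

038c

Key "0mlqey8i" = 30 6d 6c 71 65 79 38 69 is 8 bytes > B = 7, so hash it first: H(key) = 02 f9, then zero-pad to 7 bytes: K' = 02 f9 00 00 00 00 00.
K' ⊕ ipad = 34 cf 36 36 36 36 36.  K' ⊕ opad = 5e a5 5c 5c 5c 5c 5c.
Inner input = (K'⊕ipad) ∥ m = 34 cf 36 36 36 36 36 ∥ aa.
Inner hash: sum = 52+207+54+54+54+54+54+170 = 699 → 02 bb.
Outer input = (K'⊕opad) ∥ inner = 5e a5 5c 5c 5c 5c 5c ∥ 02 bb.
Outer hash (tag): sum = 94+165+92+92+92+92+92+2+187 = 908 → 03 8c.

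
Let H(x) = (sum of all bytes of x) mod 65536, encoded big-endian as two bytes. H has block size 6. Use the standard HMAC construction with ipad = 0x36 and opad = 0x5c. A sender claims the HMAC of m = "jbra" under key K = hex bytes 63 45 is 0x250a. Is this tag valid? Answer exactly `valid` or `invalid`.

invalid

Key hex bytes 63 45 is 2 bytes ≤ B = 6; zero-pad to 6 bytes: K' = 63 45 00 00 00 00.
K' ⊕ ipad = 55 73 36 36 36 36; K' ⊕ opad = 3f 19 5c 5c 5c 5c.
Inner hash: sum = 85+115+54+54+54+54+106+98+114+97 = 831 → 03 3f.
Outer hash (recomputed tag): sum = 63+25+92+92+92+92+3+63 = 522 → 02 0a.
Recomputed tag = 020a; claimed = 250a → mismatch.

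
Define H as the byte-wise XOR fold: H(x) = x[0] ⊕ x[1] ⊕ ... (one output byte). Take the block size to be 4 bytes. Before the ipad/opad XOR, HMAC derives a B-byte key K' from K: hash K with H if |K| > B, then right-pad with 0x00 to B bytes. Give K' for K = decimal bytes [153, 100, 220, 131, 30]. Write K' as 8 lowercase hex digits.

bc000000

|K| = 5 > B = 4, so first hash the key.
H(K): XOR 99⊕64⊕dc⊕83⊕1e = bc.
Zero-pad H(K) = bc to 4 bytes: K' = bc 00 00 00.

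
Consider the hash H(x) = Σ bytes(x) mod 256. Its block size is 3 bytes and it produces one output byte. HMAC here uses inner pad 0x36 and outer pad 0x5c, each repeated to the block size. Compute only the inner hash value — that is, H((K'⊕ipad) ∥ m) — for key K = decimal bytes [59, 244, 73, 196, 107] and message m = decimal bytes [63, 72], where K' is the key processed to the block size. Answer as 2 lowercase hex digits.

84

Key decimal bytes [59, 244, 73, 196, 107] = 3b f4 49 c4 6b is 5 bytes > B = 3, so hash it first: H(key) = a7, then zero-pad to 3 bytes: K' = a7 00 00.
K' ⊕ ipad = 91 36 36.
Inner input = 91 36 36 ∥ 3f 48.
Inner hash: sum = 145+54+54+63+72 = 388; mod 256 = 132 → 84.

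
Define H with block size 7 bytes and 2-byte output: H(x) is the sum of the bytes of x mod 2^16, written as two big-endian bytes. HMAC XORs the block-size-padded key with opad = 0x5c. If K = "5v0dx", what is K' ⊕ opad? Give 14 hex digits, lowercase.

Key "5v0dx" = 35 76 30 64 78 is 5 bytes ≤ B = 7; zero-pad to 7 bytes: K' = 35 76 30 64 78 00 00.
XOR each byte with 0x5c: 35⊕5c=69, 76⊕5c=2a, 30⊕5c=6c, 64⊕5c=38, 78⊕5c=24, 00⊕5c=5c, 00⊕5c=5c.

692a6c38245c5c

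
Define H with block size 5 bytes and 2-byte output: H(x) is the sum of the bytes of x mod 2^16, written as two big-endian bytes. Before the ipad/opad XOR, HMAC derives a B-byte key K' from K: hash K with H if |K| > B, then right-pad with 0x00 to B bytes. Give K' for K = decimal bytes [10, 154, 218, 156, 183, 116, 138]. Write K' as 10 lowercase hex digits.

|K| = 7 > B = 5, so first hash the key.
H(K): sum = 10+154+218+156+183+116+138 = 975 → 03 cf.
Zero-pad H(K) = 03 cf to 5 bytes: K' = 03 cf 00 00 00.

03cf000000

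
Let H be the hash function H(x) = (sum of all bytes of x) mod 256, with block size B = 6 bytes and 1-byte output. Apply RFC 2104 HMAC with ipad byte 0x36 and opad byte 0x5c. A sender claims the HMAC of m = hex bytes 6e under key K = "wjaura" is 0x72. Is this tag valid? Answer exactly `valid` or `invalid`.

Key "wjaura" = 77 6a 61 75 72 61 is exactly B = 6 bytes: K' = 77 6a 61 75 72 61.
K' ⊕ ipad = 41 5c 57 43 44 57; K' ⊕ opad = 2b 36 3d 29 2e 3d.
Inner hash: sum = 65+92+87+67+68+87+110 = 576; mod 256 = 64 → 40.
Outer hash (recomputed tag): sum = 43+54+61+41+46+61+64 = 370; mod 256 = 114 → 72.
Recomputed tag = 72; claimed = 72 → match.

valid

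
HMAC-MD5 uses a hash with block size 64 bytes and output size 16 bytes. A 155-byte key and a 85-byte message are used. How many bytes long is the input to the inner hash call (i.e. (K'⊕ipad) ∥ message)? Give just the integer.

Key is 155 > 64 bytes, so it is hashed to 16 bytes then zero-padded to 64: |K'| = 64.
Inner input = (K'⊕ipad) ∥ m → 64 + 85 = 149 bytes.

149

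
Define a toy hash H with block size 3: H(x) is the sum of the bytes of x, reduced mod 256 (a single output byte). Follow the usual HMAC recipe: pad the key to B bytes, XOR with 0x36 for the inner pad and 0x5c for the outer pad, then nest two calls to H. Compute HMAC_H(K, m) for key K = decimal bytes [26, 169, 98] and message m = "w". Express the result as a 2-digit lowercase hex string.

0f

Key decimal bytes [26, 169, 98] = 1a a9 62 is exactly B = 3 bytes: K' = 1a a9 62.
K' ⊕ ipad = 2c 9f 54.  K' ⊕ opad = 46 f5 3e.
Inner input = (K'⊕ipad) ∥ m = 2c 9f 54 ∥ 77.
Inner hash: sum = 44+159+84+119 = 406; mod 256 = 150 → 96.
Outer input = (K'⊕opad) ∥ inner = 46 f5 3e ∥ 96.
Outer hash (tag): sum = 70+245+62+150 = 527; mod 256 = 15 → 0f.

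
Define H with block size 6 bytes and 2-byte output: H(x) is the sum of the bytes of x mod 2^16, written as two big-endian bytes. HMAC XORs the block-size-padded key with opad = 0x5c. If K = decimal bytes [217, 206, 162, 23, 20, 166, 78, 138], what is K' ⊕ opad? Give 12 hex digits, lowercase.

5fae5c5c5c5c

Key decimal bytes [217, 206, 162, 23, 20, 166, 78, 138] = d9 ce a2 17 14 a6 4e 8a is 8 bytes > B = 6, so hash it first: H(key) = 03 f2, then zero-pad to 6 bytes: K' = 03 f2 00 00 00 00.
XOR each byte with 0x5c: 03⊕5c=5f, f2⊕5c=ae, 00⊕5c=5c, 00⊕5c=5c, 00⊕5c=5c, 00⊕5c=5c.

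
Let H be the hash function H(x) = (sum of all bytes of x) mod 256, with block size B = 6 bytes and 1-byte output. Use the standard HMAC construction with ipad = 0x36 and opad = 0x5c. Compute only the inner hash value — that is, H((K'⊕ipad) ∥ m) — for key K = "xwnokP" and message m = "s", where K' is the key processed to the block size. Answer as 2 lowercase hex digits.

76

Key "xwnokP" = 78 77 6e 6f 6b 50 is exactly B = 6 bytes: K' = 78 77 6e 6f 6b 50.
K' ⊕ ipad = 4e 41 58 59 5d 66.
Inner input = 4e 41 58 59 5d 66 ∥ 73.
Inner hash: sum = 78+65+88+89+93+102+115 = 630; mod 256 = 118 → 76.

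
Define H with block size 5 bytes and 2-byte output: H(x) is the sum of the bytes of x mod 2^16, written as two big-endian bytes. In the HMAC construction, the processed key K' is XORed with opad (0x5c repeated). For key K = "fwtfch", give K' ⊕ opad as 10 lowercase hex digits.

Key "fwtfch" = 66 77 74 66 63 68 is 6 bytes > B = 5, so hash it first: H(key) = 02 82, then zero-pad to 5 bytes: K' = 02 82 00 00 00.
XOR each byte with 0x5c: 02⊕5c=5e, 82⊕5c=de, 00⊕5c=5c, 00⊕5c=5c, 00⊕5c=5c.

5ede5c5c5c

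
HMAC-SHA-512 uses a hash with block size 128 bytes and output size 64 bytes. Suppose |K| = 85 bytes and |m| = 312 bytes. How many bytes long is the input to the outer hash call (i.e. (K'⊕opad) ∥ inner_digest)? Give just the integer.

Key is 85 ≤ 128 bytes, zero-padded: |K'| = 128.
Outer input = (K'⊕opad) ∥ H(inner) → 128 + 64 = 192 bytes.

192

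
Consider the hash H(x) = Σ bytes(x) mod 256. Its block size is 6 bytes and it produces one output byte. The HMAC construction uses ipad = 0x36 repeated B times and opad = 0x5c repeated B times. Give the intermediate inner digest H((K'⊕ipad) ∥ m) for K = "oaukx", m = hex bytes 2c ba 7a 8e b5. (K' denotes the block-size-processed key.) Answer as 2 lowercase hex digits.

Key "oaukx" = 6f 61 75 6b 78 is 5 bytes ≤ B = 6; zero-pad to 6 bytes: K' = 6f 61 75 6b 78 00.
K' ⊕ ipad = 59 57 43 5d 4e 36.
Inner input = 59 57 43 5d 4e 36 ∥ 2c ba 7a 8e b5.
Inner hash: sum = 89+87+67+93+78+54+44+186+122+142+181 = 1143; mod 256 = 119 → 77.

77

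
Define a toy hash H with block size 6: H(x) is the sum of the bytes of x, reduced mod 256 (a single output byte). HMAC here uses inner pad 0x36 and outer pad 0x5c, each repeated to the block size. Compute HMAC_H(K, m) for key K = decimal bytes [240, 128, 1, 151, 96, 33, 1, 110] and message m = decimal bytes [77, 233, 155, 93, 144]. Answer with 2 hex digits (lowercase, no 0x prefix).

0a

Key decimal bytes [240, 128, 1, 151, 96, 33, 1, 110] = f0 80 01 97 60 21 01 6e is 8 bytes > B = 6, so hash it first: H(key) = f8, then zero-pad to 6 bytes: K' = f8 00 00 00 00 00.
K' ⊕ ipad = ce 36 36 36 36 36.  K' ⊕ opad = a4 5c 5c 5c 5c 5c.
Inner input = (K'⊕ipad) ∥ m = ce 36 36 36 36 36 ∥ 4d e9 9b 5d 90.
Inner hash: sum = 206+54+54+54+54+54+77+233+155+93+144 = 1178; mod 256 = 154 → 9a.
Outer input = (K'⊕opad) ∥ inner = a4 5c 5c 5c 5c 5c ∥ 9a.
Outer hash (tag): sum = 164+92+92+92+92+92+154 = 778; mod 256 = 10 → 0a.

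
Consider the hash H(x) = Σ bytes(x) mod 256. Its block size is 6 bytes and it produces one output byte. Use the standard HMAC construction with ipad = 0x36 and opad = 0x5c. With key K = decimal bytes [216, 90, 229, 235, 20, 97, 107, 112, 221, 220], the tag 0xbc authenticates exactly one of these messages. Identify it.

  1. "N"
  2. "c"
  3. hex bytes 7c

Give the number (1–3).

Key decimal bytes [216, 90, 229, 235, 20, 97, 107, 112, 221, 220] = d8 5a e5 eb 14 61 6b 70 dd dc is 10 bytes > B = 6, so hash it first: H(key) = 0b, then zero-pad to 6 bytes: K' = 0b 00 00 00 00 00.
K' ⊕ ipad = 3d 36 36 36 36 36; K' ⊕ opad = 57 5c 5c 5c 5c 5c.
m1: inner = H(3d 36 36 36 36 36 4e) = 99; tag = H(57 5c 5c 5c 5c 5c 99) = bc ← matches
m2: inner = H(3d 36 36 36 36 36 63) = ae; tag = H(57 5c 5c 5c 5c 5c ae) = d1
m3: inner = H(3d 36 36 36 36 36 7c) = c7; tag = H(57 5c 5c 5c 5c 5c c7) = ea

1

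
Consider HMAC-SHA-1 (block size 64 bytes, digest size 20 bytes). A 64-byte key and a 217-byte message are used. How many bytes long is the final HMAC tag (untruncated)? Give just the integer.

The tag is one SHA-1 digest: 20 bytes.

20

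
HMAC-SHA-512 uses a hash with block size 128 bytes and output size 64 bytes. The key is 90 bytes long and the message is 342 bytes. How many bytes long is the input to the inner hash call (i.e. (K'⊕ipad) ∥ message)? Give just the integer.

470

Key is 90 ≤ 128 bytes, zero-padded: |K'| = 128.
Inner input = (K'⊕ipad) ∥ m → 128 + 342 = 470 bytes.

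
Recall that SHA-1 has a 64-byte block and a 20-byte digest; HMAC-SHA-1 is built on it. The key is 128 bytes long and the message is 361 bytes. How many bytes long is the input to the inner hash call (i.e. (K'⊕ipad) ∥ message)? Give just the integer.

Key is 128 > 64 bytes, so it is hashed to 20 bytes then zero-padded to 64: |K'| = 64.
Inner input = (K'⊕ipad) ∥ m → 64 + 361 = 425 bytes.

425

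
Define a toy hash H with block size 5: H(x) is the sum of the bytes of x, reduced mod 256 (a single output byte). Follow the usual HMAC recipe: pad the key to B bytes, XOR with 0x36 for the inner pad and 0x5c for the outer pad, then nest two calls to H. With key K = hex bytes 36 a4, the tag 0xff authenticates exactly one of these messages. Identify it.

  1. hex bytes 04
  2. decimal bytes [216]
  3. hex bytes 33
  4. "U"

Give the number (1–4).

Key hex bytes 36 a4 is 2 bytes ≤ B = 5; zero-pad to 5 bytes: K' = 36 a4 00 00 00.
K' ⊕ ipad = 00 92 36 36 36; K' ⊕ opad = 6a f8 5c 5c 5c.
m1: inner = H(00 92 36 36 36 04) = 38; tag = H(6a f8 5c 5c 5c 38) = ae
m2: inner = H(00 92 36 36 36 d8) = 0c; tag = H(6a f8 5c 5c 5c 0c) = 82
m3: inner = H(00 92 36 36 36 33) = 67; tag = H(6a f8 5c 5c 5c 67) = dd
m4: inner = H(00 92 36 36 36 55) = 89; tag = H(6a f8 5c 5c 5c 89) = ff ← matches

4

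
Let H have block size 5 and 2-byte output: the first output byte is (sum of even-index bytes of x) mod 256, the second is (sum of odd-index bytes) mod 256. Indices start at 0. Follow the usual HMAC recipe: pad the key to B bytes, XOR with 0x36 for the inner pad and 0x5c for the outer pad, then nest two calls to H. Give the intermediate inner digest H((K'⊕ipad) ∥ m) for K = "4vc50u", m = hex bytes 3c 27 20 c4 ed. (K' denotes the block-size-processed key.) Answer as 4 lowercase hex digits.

4895

Key "4vc50u" = 34 76 63 35 30 75 is 6 bytes > B = 5, so hash it first: H(key) = c7 20, then zero-pad to 5 bytes: K' = c7 20 00 00 00.
K' ⊕ ipad = f1 16 36 36 36.
Inner input = f1 16 36 36 36 ∥ 3c 27 20 c4 ed.
Inner hash: even-index sum = 584 mod 256 = 72; odd-index sum = 405 mod 256 = 149 → 48 95.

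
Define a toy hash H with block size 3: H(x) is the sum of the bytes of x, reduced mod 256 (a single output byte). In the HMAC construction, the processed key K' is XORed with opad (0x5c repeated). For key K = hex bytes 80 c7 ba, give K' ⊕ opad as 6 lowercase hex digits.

Key hex bytes 80 c7 ba is exactly B = 3 bytes: K' = 80 c7 ba.
XOR each byte with 0x5c: 80⊕5c=dc, c7⊕5c=9b, ba⊕5c=e6.

dc9be6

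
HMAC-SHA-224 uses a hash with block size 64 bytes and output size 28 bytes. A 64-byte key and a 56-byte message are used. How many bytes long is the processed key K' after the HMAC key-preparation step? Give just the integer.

Key is 64 ≤ 64 bytes, zero-padded: |K'| = 64.

64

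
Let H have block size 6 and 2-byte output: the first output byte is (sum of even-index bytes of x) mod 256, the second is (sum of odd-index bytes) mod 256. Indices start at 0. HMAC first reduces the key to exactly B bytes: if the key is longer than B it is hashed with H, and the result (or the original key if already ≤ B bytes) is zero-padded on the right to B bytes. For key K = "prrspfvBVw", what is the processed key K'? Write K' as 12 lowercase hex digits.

1e0400000000

|K| = 10 > B = 6, so first hash the key.
H(K): even-index sum = 542 mod 256 = 30; odd-index sum = 516 mod 256 = 4 → 1e 04.
Zero-pad H(K) = 1e 04 to 6 bytes: K' = 1e 04 00 00 00 00.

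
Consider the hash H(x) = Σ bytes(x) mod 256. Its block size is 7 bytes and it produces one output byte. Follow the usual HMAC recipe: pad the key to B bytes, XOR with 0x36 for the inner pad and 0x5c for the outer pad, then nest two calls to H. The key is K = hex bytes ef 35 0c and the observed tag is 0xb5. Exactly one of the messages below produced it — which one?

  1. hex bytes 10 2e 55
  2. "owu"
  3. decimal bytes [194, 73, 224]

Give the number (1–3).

3

Key hex bytes ef 35 0c is 3 bytes ≤ B = 7; zero-pad to 7 bytes: K' = ef 35 0c 00 00 00 00.
K' ⊕ ipad = d9 03 3a 36 36 36 36; K' ⊕ opad = b3 69 50 5c 5c 5c 5c.
m1: inner = H(d9 03 3a 36 36 36 36 10 2e 55) = 81; tag = H(b3 69 50 5c 5c 5c 5c 81) = 5d
m2: inner = H(d9 03 3a 36 36 36 36 6f 77 75) = 49; tag = H(b3 69 50 5c 5c 5c 5c 49) = 25
m3: inner = H(d9 03 3a 36 36 36 36 c2 49 e0) = d9; tag = H(b3 69 50 5c 5c 5c 5c d9) = b5 ← matches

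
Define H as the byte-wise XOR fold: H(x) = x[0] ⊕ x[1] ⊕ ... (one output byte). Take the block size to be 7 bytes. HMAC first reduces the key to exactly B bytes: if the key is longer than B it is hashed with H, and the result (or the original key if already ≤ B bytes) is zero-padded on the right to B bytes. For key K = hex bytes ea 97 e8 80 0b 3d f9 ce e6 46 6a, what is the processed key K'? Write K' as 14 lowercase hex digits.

|K| = 11 > B = 7, so first hash the key.
H(K): XOR ea⊕97⊕e8⊕80⊕0b⊕3d⊕f9⊕ce⊕e6⊕46⊕6a = de.
Zero-pad H(K) = de to 7 bytes: K' = de 00 00 00 00 00 00.

de000000000000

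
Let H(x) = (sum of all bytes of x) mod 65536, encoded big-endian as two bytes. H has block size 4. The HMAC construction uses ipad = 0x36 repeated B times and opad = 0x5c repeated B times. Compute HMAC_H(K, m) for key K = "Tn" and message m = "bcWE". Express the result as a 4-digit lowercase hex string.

Key "Tn" = 54 6e is 2 bytes ≤ B = 4; zero-pad to 4 bytes: K' = 54 6e 00 00.
K' ⊕ ipad = 62 58 36 36.  K' ⊕ opad = 08 32 5c 5c.
Inner input = (K'⊕ipad) ∥ m = 62 58 36 36 ∥ 62 63 57 45.
Inner hash: sum = 98+88+54+54+98+99+87+69 = 647 → 02 87.
Outer input = (K'⊕opad) ∥ inner = 08 32 5c 5c ∥ 02 87.
Outer hash (tag): sum = 8+50+92+92+2+135 = 379 → 01 7b.

017b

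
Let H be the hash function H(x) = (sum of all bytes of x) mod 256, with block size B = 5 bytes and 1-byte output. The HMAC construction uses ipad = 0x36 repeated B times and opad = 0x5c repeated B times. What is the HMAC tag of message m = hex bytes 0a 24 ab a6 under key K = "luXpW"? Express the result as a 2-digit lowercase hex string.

c5

Key "luXpW" = 6c 75 58 70 57 is exactly B = 5 bytes: K' = 6c 75 58 70 57.
K' ⊕ ipad = 5a 43 6e 46 61.  K' ⊕ opad = 30 29 04 2c 0b.
Inner input = (K'⊕ipad) ∥ m = 5a 43 6e 46 61 ∥ 0a 24 ab a6.
Inner hash: sum = 90+67+110+70+97+10+36+171+166 = 817; mod 256 = 49 → 31.
Outer input = (K'⊕opad) ∥ inner = 30 29 04 2c 0b ∥ 31.
Outer hash (tag): sum = 48+41+4+44+11+49 = 197 → c5.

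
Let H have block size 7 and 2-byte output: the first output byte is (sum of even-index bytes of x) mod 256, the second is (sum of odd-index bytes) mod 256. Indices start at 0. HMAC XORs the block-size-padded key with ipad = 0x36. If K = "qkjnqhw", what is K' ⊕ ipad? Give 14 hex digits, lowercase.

Key "qkjnqhw" = 71 6b 6a 6e 71 68 77 is exactly B = 7 bytes: K' = 71 6b 6a 6e 71 68 77.
XOR each byte with 0x36: 71⊕36=47, 6b⊕36=5d, 6a⊕36=5c, 6e⊕36=58, 71⊕36=47, 68⊕36=5e, 77⊕36=41.

475d5c58475e41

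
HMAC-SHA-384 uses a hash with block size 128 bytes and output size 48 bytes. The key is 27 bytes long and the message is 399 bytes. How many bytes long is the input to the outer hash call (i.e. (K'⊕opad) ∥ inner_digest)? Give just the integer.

Key is 27 ≤ 128 bytes, zero-padded: |K'| = 128.
Outer input = (K'⊕opad) ∥ H(inner) → 128 + 48 = 176 bytes.

176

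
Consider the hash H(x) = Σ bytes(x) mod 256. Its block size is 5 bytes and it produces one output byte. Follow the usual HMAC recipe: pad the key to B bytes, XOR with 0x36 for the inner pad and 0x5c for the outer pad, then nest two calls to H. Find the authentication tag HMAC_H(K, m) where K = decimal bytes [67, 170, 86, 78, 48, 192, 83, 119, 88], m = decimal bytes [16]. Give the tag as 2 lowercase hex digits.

ec

Key decimal bytes [67, 170, 86, 78, 48, 192, 83, 119, 88] = 43 aa 56 4e 30 c0 53 77 58 is 9 bytes > B = 5, so hash it first: H(key) = a3, then zero-pad to 5 bytes: K' = a3 00 00 00 00.
K' ⊕ ipad = 95 36 36 36 36.  K' ⊕ opad = ff 5c 5c 5c 5c.
Inner input = (K'⊕ipad) ∥ m = 95 36 36 36 36 ∥ 10.
Inner hash: sum = 149+54+54+54+54+16 = 381; mod 256 = 125 → 7d.
Outer input = (K'⊕opad) ∥ inner = ff 5c 5c 5c 5c ∥ 7d.
Outer hash (tag): sum = 255+92+92+92+92+125 = 748; mod 256 = 236 → ec.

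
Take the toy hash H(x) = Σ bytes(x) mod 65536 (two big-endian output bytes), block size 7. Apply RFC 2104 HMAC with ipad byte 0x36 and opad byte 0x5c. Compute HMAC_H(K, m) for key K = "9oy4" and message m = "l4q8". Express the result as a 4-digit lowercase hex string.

Key "9oy4" = 39 6f 79 34 is 4 bytes ≤ B = 7; zero-pad to 7 bytes: K' = 39 6f 79 34 00 00 00.
K' ⊕ ipad = 0f 59 4f 02 36 36 36.  K' ⊕ opad = 65 33 25 68 5c 5c 5c.
Inner input = (K'⊕ipad) ∥ m = 0f 59 4f 02 36 36 36 ∥ 6c 34 71 38.
Inner hash: sum = 15+89+79+2+54+54+54+108+52+113+56 = 676 → 02 a4.
Outer input = (K'⊕opad) ∥ inner = 65 33 25 68 5c 5c 5c ∥ 02 a4.
Outer hash (tag): sum = 101+51+37+104+92+92+92+2+164 = 735 → 02 df.

02df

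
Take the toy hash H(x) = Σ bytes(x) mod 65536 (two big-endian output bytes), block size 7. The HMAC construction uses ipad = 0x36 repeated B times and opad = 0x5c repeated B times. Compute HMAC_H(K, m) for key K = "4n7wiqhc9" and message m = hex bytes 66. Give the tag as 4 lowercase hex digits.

Key "4n7wiqhc9" = 34 6e 37 77 69 71 68 63 39 is 9 bytes > B = 7, so hash it first: H(key) = 03 2e, then zero-pad to 7 bytes: K' = 03 2e 00 00 00 00 00.
K' ⊕ ipad = 35 18 36 36 36 36 36.  K' ⊕ opad = 5f 72 5c 5c 5c 5c 5c.
Inner input = (K'⊕ipad) ∥ m = 35 18 36 36 36 36 36 ∥ 66.
Inner hash: sum = 53+24+54+54+54+54+54+102 = 449 → 01 c1.
Outer input = (K'⊕opad) ∥ inner = 5f 72 5c 5c 5c 5c 5c ∥ 01 c1.
Outer hash (tag): sum = 95+114+92+92+92+92+92+1+193 = 863 → 03 5f.

035f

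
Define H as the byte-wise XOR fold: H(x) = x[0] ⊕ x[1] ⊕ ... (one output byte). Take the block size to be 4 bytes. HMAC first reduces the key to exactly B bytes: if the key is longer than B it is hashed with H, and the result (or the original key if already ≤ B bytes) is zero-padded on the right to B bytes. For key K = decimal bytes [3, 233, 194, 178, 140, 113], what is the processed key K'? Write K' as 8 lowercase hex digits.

67000000

|K| = 6 > B = 4, so first hash the key.
H(K): XOR 03⊕e9⊕c2⊕b2⊕8c⊕71 = 67.
Zero-pad H(K) = 67 to 4 bytes: K' = 67 00 00 00.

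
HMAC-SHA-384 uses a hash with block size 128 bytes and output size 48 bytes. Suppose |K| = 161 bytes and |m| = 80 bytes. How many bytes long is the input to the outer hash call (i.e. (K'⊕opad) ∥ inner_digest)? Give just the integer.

176

Key is 161 > 128 bytes, so it is hashed to 48 bytes then zero-padded to 128: |K'| = 128.
Outer input = (K'⊕opad) ∥ H(inner) → 128 + 48 = 176 bytes.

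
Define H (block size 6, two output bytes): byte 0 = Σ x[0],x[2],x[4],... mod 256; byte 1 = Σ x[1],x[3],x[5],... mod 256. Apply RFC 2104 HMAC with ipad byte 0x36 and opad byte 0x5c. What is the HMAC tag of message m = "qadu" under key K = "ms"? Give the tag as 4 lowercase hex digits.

856e

Key "ms" = 6d 73 is 2 bytes ≤ B = 6; zero-pad to 6 bytes: K' = 6d 73 00 00 00 00.
K' ⊕ ipad = 5b 45 36 36 36 36.  K' ⊕ opad = 31 2f 5c 5c 5c 5c.
Inner input = (K'⊕ipad) ∥ m = 5b 45 36 36 36 36 ∥ 71 61 64 75.
Inner hash: even-index sum = 412 mod 256 = 156; odd-index sum = 391 mod 256 = 135 → 9c 87.
Outer input = (K'⊕opad) ∥ inner = 31 2f 5c 5c 5c 5c ∥ 9c 87.
Outer hash (tag): even-index sum = 389 mod 256 = 133; odd-index sum = 366 mod 256 = 110 → 85 6e.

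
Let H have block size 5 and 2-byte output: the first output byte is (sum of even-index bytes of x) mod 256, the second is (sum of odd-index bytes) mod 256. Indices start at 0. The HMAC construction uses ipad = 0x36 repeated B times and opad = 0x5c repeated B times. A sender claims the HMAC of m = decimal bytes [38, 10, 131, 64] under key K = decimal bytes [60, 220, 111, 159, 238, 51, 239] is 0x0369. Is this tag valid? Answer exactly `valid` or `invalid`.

Key decimal bytes [60, 220, 111, 159, 238, 51, 239] = 3c dc 6f 9f ee 33 ef is 7 bytes > B = 5, so hash it first: H(key) = 88 ae, then zero-pad to 5 bytes: K' = 88 ae 00 00 00.
K' ⊕ ipad = be 98 36 36 36; K' ⊕ opad = d4 f2 5c 5c 5c.
Inner hash: even-index sum = 372 mod 256 = 116; odd-index sum = 375 mod 256 = 119 → 74 77.
Outer hash (recomputed tag): even-index sum = 515 mod 256 = 3; odd-index sum = 450 mod 256 = 194 → 03 c2.
Recomputed tag = 03c2; claimed = 0369 → mismatch.

invalid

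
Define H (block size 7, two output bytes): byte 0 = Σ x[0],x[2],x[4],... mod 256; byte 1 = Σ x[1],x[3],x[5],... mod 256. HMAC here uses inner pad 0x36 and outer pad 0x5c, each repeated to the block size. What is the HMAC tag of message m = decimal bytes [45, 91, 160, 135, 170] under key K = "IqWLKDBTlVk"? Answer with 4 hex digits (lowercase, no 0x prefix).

Key "IqWLKDBTlVk" = 49 71 57 4c 4b 44 42 54 6c 56 6b is 11 bytes > B = 7, so hash it first: H(key) = 04 ab, then zero-pad to 7 bytes: K' = 04 ab 00 00 00 00 00.
K' ⊕ ipad = 32 9d 36 36 36 36 36.  K' ⊕ opad = 58 f7 5c 5c 5c 5c 5c.
Inner input = (K'⊕ipad) ∥ m = 32 9d 36 36 36 36 36 ∥ 2d 5b a0 87 aa.
Inner hash: even-index sum = 438 mod 256 = 182; odd-index sum = 640 mod 256 = 128 → b6 80.
Outer input = (K'⊕opad) ∥ inner = 58 f7 5c 5c 5c 5c 5c ∥ b6 80.
Outer hash (tag): even-index sum = 492 mod 256 = 236; odd-index sum = 613 mod 256 = 101 → ec 65.

ec65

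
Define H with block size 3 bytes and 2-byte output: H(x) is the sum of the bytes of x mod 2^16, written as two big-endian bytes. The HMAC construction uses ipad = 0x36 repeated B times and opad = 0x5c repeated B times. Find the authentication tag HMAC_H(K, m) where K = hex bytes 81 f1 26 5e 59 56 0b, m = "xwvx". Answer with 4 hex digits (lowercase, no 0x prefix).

0275

Key hex bytes 81 f1 26 5e 59 56 0b is 7 bytes > B = 3, so hash it first: H(key) = 02 b0, then zero-pad to 3 bytes: K' = 02 b0 00.
K' ⊕ ipad = 34 86 36.  K' ⊕ opad = 5e ec 5c.
Inner input = (K'⊕ipad) ∥ m = 34 86 36 ∥ 78 77 76 78.
Inner hash: sum = 52+134+54+120+119+118+120 = 717 → 02 cd.
Outer input = (K'⊕opad) ∥ inner = 5e ec 5c ∥ 02 cd.
Outer hash (tag): sum = 94+236+92+2+205 = 629 → 02 75.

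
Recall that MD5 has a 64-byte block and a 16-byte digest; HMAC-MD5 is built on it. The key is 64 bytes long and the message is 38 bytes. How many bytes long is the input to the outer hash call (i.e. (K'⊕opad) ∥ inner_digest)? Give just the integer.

80

Key is 64 ≤ 64 bytes, zero-padded: |K'| = 64.
Outer input = (K'⊕opad) ∥ H(inner) → 64 + 16 = 80 bytes.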